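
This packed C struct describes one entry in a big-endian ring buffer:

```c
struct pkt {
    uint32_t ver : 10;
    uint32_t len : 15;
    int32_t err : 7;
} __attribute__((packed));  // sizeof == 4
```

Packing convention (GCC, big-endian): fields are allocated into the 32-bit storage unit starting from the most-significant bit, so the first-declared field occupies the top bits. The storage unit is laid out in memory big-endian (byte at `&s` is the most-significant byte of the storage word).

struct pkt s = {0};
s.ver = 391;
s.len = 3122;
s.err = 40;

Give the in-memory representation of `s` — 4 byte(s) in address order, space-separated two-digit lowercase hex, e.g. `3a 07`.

ver (10b) val=391 bits=0x187 at bit 22: 0x61c00000
len (15b) val=3122 bits=0xc32 at bit 7: 0x61c61900
err (7b) val=40 bits=0x28 at bit 0: 0x61c61928
word = 0x61c61928 → big-endian bytes:
  [0]=0x61  [1]=0xc6  [2]=0x19  [3]=0x28

61 c6 19 28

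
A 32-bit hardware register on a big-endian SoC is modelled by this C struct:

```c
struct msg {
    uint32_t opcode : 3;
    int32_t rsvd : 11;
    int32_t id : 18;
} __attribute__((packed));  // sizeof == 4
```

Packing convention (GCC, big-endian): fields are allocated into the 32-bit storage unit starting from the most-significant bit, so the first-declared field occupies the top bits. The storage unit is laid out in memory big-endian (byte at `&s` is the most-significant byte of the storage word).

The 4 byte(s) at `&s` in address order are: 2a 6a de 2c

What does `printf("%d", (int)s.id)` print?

-74196

[0]=0x2a [1]=0x6a [2]=0xde [3]=0x2c (big-endian) → word 0x2a6ade2c
opcode:3 @ bit 29 → (0x2a6ade2c>>29)&0x7 = 0x1
rsvd:11 @ bit 18 → (0x2a6ade2c>>18)&0x7ff = 0x29a
id:18 @ bit 0 → (0x2a6ade2c>>0)&0x3ffff = 0x2de2c  ←
id signed 18b, MSB=1: 187948 - 262144 = -74196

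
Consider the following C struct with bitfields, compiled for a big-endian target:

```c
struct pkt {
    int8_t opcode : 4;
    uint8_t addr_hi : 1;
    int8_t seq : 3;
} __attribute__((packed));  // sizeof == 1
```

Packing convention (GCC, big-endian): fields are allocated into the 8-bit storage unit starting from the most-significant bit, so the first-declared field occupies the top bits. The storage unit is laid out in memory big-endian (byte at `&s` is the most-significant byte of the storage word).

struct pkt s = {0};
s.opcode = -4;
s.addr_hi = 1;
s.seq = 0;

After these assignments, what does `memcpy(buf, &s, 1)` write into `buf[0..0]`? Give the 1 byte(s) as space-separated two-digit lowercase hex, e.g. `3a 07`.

opcode:4 = -4 → 0xc << 4 → word 0xc0
addr_hi:1 = 1 → 0x1 << 3 → word 0xc8
seq:3 = 0 → 0x0 << 0 → word 0xc8
word = 0xc8 → big-endian bytes:
  [0]=0xc8

c8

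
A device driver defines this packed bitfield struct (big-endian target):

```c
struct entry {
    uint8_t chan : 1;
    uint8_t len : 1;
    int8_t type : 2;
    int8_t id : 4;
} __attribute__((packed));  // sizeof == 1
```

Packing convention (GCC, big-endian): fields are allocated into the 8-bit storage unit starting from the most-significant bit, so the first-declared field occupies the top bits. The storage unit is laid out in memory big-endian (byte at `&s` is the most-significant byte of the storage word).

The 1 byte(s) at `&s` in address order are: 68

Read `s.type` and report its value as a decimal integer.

[0]=0x68 (big-endian) → word 0x68
chan [7+:1] = (word>>7) & 0x1 = 0
len [6+:1] = (word>>6) & 0x1 = 1
type [4+:2] = (word>>4) & 0x3 = 2  ←
id [0+:4] = (word>>0) & 0xf = 8
type signed 2b, MSB=1: 2 - 4 = -2

-2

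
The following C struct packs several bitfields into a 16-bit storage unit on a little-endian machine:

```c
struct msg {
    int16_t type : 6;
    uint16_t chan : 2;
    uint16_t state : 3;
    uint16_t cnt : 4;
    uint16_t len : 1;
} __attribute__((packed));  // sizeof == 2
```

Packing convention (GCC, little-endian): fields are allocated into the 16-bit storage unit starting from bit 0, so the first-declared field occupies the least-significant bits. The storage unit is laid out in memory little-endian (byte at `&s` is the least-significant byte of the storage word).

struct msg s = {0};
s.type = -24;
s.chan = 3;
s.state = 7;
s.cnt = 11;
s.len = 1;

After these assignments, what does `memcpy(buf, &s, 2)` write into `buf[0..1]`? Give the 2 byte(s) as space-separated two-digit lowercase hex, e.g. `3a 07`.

e8 df

type (6b) val=-24 bits=0x28 at bit 0: 0x0028
chan (2b) val=3 bits=0x3 at bit 6: 0x00e8
state (3b) val=7 bits=0x7 at bit 8: 0x07e8
cnt (4b) val=11 bits=0xb at bit 11: 0x5fe8
len (1b) val=1 bits=0x1 at bit 15: 0xdfe8
word = 0xdfe8 → little-endian bytes:
  [0]=0xe8  [1]=0xdf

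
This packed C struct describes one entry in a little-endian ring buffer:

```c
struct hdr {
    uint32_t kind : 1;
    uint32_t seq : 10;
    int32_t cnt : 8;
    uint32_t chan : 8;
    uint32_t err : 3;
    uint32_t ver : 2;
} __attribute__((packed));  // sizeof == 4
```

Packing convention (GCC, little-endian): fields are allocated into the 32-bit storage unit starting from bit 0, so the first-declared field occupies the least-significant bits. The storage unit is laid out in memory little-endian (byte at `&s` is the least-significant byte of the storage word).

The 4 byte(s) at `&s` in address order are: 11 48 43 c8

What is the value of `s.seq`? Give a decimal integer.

8

[0]=0x11 [1]=0x48 [2]=0x43 [3]=0xc8 (little-endian) → word 0xc8434811
kind [0+:1] = (word>>0) & 0x1 = 1
seq [1+:10] = (word>>1) & 0x3ff = 8  ←
cnt [11+:8] = (word>>11) & 0xff = 105
chan [19+:8] = (word>>19) & 0xff = 8
err [27+:3] = (word>>27) & 0x7 = 1
ver [30+:2] = (word>>30) & 0x3 = 3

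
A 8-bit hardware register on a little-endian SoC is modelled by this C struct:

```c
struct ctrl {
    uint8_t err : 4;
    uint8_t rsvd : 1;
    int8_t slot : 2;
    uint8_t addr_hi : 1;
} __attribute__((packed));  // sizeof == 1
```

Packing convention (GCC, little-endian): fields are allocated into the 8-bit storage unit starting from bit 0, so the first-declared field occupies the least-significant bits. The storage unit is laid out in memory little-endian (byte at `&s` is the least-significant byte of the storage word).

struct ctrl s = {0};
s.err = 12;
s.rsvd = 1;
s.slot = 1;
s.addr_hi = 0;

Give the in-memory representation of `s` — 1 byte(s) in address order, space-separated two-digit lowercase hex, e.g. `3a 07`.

err (4b) val=12 bits=0xc at bit 0: 0x0c
rsvd (1b) val=1 bits=0x1 at bit 4: 0x1c
slot (2b) val=1 bits=0x1 at bit 5: 0x3c
addr_hi (1b) val=0 bits=0x0 at bit 7: 0x3c
word = 0x3c → little-endian bytes:
  [0]=0x3c

3c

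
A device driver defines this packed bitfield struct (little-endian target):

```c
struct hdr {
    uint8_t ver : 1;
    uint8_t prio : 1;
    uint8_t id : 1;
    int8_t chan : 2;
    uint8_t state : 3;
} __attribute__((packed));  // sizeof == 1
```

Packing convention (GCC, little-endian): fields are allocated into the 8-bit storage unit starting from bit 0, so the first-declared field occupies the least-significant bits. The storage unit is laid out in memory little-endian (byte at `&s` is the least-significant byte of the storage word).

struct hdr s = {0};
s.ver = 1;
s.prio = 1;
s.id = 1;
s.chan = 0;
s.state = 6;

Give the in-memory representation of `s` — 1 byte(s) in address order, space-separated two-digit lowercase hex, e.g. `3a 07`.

c7

[0+:1] ver=1 & 0x1 = 0x1; word=0x01
[1+:1] prio=1 & 0x1 = 0x1; word=0x03
[2+:1] id=1 & 0x1 = 0x1; word=0x07
[3+:2] chan=0 & 0x3 = 0x0; word=0x07
[5+:3] state=6 & 0x7 = 0x6; word=0xc7
word = 0xc7 → little-endian bytes:
  [0]=0xc7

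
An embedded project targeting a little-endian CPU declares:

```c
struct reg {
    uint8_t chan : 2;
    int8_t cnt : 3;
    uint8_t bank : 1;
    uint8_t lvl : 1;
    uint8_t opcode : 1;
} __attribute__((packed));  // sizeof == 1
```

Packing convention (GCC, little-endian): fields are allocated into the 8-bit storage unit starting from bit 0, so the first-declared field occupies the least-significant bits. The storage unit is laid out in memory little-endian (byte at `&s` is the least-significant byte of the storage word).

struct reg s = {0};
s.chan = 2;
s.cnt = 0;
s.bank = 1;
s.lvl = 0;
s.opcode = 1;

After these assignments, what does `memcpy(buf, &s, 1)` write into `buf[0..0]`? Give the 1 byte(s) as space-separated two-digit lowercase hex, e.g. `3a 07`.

[0+:2] chan=2 & 0x3 = 0x2; word=0x02
[2+:3] cnt=0 & 0x7 = 0x0; word=0x02
[5+:1] bank=1 & 0x1 = 0x1; word=0x22
[6+:1] lvl=0 & 0x1 = 0x0; word=0x22
[7+:1] opcode=1 & 0x1 = 0x1; word=0xa2
word = 0xa2 → little-endian bytes:
  [0]=0xa2

a2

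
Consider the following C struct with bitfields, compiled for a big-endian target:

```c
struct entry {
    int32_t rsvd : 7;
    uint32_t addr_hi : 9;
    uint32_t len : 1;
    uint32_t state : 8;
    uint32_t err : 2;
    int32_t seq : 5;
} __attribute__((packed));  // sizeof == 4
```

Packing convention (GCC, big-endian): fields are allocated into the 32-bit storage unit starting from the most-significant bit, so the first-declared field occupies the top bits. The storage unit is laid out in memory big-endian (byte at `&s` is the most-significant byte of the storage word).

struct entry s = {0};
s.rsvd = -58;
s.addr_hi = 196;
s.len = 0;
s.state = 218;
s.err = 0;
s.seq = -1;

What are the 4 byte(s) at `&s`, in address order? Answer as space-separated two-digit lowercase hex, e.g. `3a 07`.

8c c4 6d 1f

rsvd (7b) val=-58 bits=0x46 at bit 25: 0x8c000000
addr_hi (9b) val=196 bits=0xc4 at bit 16: 0x8cc40000
len (1b) val=0 bits=0x0 at bit 15: 0x8cc40000
state (8b) val=218 bits=0xda at bit 7: 0x8cc46d00
err (2b) val=0 bits=0x0 at bit 5: 0x8cc46d00
seq (5b) val=-1 bits=0x1f at bit 0: 0x8cc46d1f
word = 0x8cc46d1f → big-endian bytes:
  [0]=0x8c  [1]=0xc4  [2]=0x6d  [3]=0x1f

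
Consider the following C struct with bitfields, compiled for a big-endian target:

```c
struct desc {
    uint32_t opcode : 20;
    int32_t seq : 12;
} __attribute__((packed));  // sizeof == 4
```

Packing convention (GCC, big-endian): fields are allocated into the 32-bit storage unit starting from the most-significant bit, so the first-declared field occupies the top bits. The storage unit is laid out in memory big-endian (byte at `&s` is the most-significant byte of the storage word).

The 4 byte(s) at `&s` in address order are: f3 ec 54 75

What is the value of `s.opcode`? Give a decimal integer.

999109

[0]=0xf3 [1]=0xec [2]=0x54 [3]=0x75 (big-endian) → word 0xf3ec5475
opcode [12+:20] = (word>>12) & 0xfffff = 999109  ←
seq [0+:12] = (word>>0) & 0xfff = 1141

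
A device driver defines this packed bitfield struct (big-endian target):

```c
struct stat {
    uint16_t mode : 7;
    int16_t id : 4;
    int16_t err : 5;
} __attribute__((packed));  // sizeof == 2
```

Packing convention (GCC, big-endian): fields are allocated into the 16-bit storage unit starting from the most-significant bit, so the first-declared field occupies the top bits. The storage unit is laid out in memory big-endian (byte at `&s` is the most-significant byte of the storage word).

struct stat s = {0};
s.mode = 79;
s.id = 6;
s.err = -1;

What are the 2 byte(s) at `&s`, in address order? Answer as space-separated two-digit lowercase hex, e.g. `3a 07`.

9e df

mode:7 = 79 → 0x4f << 9 → word 0x9e00
id:4 = 6 → 0x6 << 5 → word 0x9ec0
err:5 = -1 → 0x1f << 0 → word 0x9edf
word = 0x9edf → big-endian bytes:
  [0]=0x9e  [1]=0xdf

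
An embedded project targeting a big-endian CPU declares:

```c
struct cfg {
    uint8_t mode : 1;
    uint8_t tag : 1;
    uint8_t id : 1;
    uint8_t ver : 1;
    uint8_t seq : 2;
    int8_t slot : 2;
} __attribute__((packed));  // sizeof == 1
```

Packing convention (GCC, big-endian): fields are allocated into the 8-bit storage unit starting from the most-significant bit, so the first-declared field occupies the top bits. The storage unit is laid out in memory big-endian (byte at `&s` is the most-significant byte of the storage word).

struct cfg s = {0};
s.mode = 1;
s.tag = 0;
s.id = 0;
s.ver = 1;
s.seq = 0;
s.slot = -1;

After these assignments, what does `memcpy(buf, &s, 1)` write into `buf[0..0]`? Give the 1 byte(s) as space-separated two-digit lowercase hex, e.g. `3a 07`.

mode:1 = 1 → 0x1 << 7 → word 0x80
tag:1 = 0 → 0x0 << 6 → word 0x80
id:1 = 0 → 0x0 << 5 → word 0x80
ver:1 = 1 → 0x1 << 4 → word 0x90
seq:2 = 0 → 0x0 << 2 → word 0x90
slot:2 = -1 → 0x3 << 0 → word 0x93
word = 0x93 → big-endian bytes:
  [0]=0x93

93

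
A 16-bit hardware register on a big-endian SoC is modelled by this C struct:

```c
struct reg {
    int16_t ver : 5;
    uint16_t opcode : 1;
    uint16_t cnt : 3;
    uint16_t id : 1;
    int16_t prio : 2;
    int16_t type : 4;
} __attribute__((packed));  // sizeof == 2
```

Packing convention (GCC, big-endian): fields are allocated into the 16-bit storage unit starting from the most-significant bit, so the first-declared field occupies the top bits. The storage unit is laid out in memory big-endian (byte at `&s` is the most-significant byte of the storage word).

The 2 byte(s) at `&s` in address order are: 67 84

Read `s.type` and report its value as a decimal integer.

4

[0]=0x67 [1]=0x84 (big-endian) → word 0x6784
ver:5 @ bit 11 → (0x6784>>11)&0x1f = 0xc
opcode:1 @ bit 10 → (0x6784>>10)&0x1 = 0x1
cnt:3 @ bit 7 → (0x6784>>7)&0x7 = 0x7
id:1 @ bit 6 → (0x6784>>6)&0x1 = 0x0
prio:2 @ bit 4 → (0x6784>>4)&0x3 = 0x0
type:4 @ bit 0 → (0x6784>>0)&0xf = 0x4  ←
type signed 4b, MSB=0: value = 4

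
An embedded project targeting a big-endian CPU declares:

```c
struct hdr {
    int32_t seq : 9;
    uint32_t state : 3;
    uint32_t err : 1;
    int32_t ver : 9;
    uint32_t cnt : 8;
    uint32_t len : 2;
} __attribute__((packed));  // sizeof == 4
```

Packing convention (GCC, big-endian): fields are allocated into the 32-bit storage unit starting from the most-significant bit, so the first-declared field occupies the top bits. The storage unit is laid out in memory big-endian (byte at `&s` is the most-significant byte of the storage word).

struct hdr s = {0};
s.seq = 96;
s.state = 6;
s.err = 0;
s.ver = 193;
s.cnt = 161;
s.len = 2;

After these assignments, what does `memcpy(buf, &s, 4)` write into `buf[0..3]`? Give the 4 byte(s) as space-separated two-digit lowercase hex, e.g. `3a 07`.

[23+:9] seq=96 & 0x1ff = 0x60; word=0x30000000
[20+:3] state=6 & 0x7 = 0x6; word=0x30600000
[19+:1] err=0 & 0x1 = 0x0; word=0x30600000
[10+:9] ver=193 & 0x1ff = 0xc1; word=0x30630400
[2+:8] cnt=161 & 0xff = 0xa1; word=0x30630684
[0+:2] len=2 & 0x3 = 0x2; word=0x30630686
word = 0x30630686 → big-endian bytes:
  [0]=0x30  [1]=0x63  [2]=0x06  [3]=0x86

30 63 06 86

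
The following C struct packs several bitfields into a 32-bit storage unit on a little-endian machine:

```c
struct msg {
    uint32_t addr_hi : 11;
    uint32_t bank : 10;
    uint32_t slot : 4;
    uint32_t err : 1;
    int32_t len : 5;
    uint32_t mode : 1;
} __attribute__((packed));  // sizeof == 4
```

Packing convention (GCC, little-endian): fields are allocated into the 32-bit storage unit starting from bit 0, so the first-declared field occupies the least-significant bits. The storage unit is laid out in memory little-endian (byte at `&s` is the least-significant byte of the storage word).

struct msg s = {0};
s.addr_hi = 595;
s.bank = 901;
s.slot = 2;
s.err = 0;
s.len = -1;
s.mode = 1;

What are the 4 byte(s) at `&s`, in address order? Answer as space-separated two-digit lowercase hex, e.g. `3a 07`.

53 2a 5c fc

addr_hi (11b) val=595 bits=0x253 at bit 0: 0x00000253
bank (10b) val=901 bits=0x385 at bit 11: 0x001c2a53
slot (4b) val=2 bits=0x2 at bit 21: 0x005c2a53
err (1b) val=0 bits=0x0 at bit 25: 0x005c2a53
len (5b) val=-1 bits=0x1f at bit 26: 0x7c5c2a53
mode (1b) val=1 bits=0x1 at bit 31: 0xfc5c2a53
word = 0xfc5c2a53 → little-endian bytes:
  [0]=0x53  [1]=0x2a  [2]=0x5c  [3]=0xfc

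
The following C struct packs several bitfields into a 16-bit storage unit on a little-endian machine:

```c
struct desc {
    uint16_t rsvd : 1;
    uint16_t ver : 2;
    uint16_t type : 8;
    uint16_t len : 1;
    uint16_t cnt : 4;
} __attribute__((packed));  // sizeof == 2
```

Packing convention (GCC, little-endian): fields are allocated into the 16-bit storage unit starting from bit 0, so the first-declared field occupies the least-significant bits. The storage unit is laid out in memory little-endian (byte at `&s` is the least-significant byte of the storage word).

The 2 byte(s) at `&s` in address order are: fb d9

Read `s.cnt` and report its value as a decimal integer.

13

[0]=0xfb [1]=0xd9 (little-endian) → word 0xd9fb
rsvd:1 @ bit 0 → (0xd9fb>>0)&0x1 = 0x1
ver:2 @ bit 1 → (0xd9fb>>1)&0x3 = 0x1
type:8 @ bit 3 → (0xd9fb>>3)&0xff = 0x3f
len:1 @ bit 11 → (0xd9fb>>11)&0x1 = 0x1
cnt:4 @ bit 12 → (0xd9fb>>12)&0xf = 0xd  ←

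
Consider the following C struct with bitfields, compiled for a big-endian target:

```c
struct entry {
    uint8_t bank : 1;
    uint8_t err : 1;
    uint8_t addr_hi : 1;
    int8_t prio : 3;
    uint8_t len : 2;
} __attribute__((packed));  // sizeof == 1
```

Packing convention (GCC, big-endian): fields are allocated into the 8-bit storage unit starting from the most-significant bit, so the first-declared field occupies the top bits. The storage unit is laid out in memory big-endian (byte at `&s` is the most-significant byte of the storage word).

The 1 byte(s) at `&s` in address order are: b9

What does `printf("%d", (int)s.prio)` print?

[0]=0xb9 (big-endian) → word 0xb9
bank [7+:1] = (word>>7) & 0x1 = 1
err [6+:1] = (word>>6) & 0x1 = 0
addr_hi [5+:1] = (word>>5) & 0x1 = 1
prio [2+:3] = (word>>2) & 0x7 = 6  ←
len [0+:2] = (word>>0) & 0x3 = 1
prio signed 3b, MSB=1: 6 - 8 = -2

-2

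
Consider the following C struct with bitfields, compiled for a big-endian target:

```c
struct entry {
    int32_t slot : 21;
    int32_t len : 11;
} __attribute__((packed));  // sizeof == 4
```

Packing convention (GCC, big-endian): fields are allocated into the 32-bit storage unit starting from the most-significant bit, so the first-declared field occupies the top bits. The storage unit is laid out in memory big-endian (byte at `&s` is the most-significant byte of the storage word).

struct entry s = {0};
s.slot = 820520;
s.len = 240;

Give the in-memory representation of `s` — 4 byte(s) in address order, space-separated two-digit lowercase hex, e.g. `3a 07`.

slot (21b) val=820520 bits=0xc8528 at bit 11: 0x64294000
len (11b) val=240 bits=0xf0 at bit 0: 0x642940f0
word = 0x642940f0 → big-endian bytes:
  [0]=0x64  [1]=0x29  [2]=0x40  [3]=0xf0

64 29 40 f0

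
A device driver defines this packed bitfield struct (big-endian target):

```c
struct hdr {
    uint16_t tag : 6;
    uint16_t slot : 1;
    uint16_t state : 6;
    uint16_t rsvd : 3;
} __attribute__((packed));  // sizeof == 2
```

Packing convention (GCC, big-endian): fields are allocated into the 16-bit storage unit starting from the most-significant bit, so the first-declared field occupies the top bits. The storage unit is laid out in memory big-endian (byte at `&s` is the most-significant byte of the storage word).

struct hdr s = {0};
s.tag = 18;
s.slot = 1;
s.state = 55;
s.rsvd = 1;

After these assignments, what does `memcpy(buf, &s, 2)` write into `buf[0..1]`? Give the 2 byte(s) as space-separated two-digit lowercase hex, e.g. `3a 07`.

tag (6b) val=18 bits=0x12 at bit 10: 0x4800
slot (1b) val=1 bits=0x1 at bit 9: 0x4a00
state (6b) val=55 bits=0x37 at bit 3: 0x4bb8
rsvd (3b) val=1 bits=0x1 at bit 0: 0x4bb9
word = 0x4bb9 → big-endian bytes:
  [0]=0x4b  [1]=0xb9

4b b9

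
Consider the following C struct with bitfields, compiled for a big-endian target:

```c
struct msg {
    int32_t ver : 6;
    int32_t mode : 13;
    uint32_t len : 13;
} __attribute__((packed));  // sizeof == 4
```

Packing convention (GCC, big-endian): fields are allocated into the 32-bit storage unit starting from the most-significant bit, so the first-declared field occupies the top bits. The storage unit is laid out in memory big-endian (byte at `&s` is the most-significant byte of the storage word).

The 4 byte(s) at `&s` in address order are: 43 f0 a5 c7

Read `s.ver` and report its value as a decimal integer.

16

[0]=0x43 [1]=0xf0 [2]=0xa5 [3]=0xc7 (big-endian) → word 0x43f0a5c7
ver:6 @ bit 26 → (0x43f0a5c7>>26)&0x3f = 0x10  ←
mode:13 @ bit 13 → (0x43f0a5c7>>13)&0x1fff = 0x1f85
len:13 @ bit 0 → (0x43f0a5c7>>0)&0x1fff = 0x5c7
ver signed 6b, MSB=0: value = 16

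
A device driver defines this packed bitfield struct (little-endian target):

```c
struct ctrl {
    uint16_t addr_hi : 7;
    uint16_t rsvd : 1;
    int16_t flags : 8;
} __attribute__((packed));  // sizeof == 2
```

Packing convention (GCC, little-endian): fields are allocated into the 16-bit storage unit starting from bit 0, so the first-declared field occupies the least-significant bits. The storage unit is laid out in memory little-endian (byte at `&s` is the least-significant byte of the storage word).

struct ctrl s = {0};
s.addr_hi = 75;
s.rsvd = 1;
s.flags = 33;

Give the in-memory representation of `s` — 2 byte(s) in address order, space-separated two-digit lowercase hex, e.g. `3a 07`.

addr_hi (7b) val=75 bits=0x4b at bit 0: 0x004b
rsvd (1b) val=1 bits=0x1 at bit 7: 0x00cb
flags (8b) val=33 bits=0x21 at bit 8: 0x21cb
word = 0x21cb → little-endian bytes:
  [0]=0xcb  [1]=0x21

cb 21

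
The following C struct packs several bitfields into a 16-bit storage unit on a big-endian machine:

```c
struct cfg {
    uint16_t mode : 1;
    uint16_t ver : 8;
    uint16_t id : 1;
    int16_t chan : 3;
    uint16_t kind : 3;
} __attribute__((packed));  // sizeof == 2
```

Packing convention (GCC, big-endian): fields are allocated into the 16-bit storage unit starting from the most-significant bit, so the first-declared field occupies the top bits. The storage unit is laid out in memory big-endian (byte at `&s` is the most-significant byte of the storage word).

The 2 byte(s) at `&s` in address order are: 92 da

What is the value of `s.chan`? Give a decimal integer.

[0]=0x92 [1]=0xda (big-endian) → word 0x92da
mode [15+:1] = (word>>15) & 0x1 = 1
ver [7+:8] = (word>>7) & 0xff = 37
id [6+:1] = (word>>6) & 0x1 = 1
chan [3+:3] = (word>>3) & 0x7 = 3  ←
kind [0+:3] = (word>>0) & 0x7 = 2
chan signed 3b, MSB=0: value = 3

3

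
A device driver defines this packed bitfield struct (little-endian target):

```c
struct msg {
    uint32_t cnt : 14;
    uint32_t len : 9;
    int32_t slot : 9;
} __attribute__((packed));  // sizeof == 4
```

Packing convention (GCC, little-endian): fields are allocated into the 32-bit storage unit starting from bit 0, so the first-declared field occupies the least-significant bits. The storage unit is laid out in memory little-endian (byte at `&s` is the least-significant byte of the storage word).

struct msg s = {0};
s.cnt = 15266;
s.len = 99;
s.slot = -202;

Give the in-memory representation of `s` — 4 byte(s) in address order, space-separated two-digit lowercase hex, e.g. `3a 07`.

[0+:14] cnt=15266 & 0x3fff = 0x3ba2; word=0x00003ba2
[14+:9] len=99 & 0x1ff = 0x63; word=0x0018fba2
[23+:9] slot=-202 & 0x1ff = 0x136; word=0x9b18fba2
word = 0x9b18fba2 → little-endian bytes:
  [0]=0xa2  [1]=0xfb  [2]=0x18  [3]=0x9b

a2 fb 18 9b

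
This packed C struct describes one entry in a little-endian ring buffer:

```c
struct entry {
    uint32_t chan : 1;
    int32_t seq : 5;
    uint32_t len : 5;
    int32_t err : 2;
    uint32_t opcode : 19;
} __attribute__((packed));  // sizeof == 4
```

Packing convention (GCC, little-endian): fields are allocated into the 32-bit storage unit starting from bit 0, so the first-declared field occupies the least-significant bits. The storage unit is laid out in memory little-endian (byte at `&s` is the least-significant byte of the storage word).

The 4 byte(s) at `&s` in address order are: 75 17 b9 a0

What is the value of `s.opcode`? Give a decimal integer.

329160

[0]=0x75 [1]=0x17 [2]=0xb9 [3]=0xa0 (little-endian) → word 0xa0b91775
chan:1 @ bit 0 → (0xa0b91775>>0)&0x1 = 0x1
seq:5 @ bit 1 → (0xa0b91775>>1)&0x1f = 0x1a
len:5 @ bit 6 → (0xa0b91775>>6)&0x1f = 0x1d
err:2 @ bit 11 → (0xa0b91775>>11)&0x3 = 0x2
opcode:19 @ bit 13 → (0xa0b91775>>13)&0x7ffff = 0x505c8  ←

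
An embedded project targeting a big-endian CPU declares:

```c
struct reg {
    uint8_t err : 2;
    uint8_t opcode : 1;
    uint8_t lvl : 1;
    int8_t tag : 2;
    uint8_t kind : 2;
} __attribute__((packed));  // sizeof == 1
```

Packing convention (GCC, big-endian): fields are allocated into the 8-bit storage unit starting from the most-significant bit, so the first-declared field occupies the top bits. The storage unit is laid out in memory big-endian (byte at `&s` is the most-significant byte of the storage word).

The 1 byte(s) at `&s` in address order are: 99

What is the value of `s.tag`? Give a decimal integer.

-2

[0]=0x99 (big-endian) → word 0x99
err [6+:2] = (word>>6) & 0x3 = 2
opcode [5+:1] = (word>>5) & 0x1 = 0
lvl [4+:1] = (word>>4) & 0x1 = 1
tag [2+:2] = (word>>2) & 0x3 = 2  ←
kind [0+:2] = (word>>0) & 0x3 = 1
tag signed 2b, MSB=1: 2 - 4 = -2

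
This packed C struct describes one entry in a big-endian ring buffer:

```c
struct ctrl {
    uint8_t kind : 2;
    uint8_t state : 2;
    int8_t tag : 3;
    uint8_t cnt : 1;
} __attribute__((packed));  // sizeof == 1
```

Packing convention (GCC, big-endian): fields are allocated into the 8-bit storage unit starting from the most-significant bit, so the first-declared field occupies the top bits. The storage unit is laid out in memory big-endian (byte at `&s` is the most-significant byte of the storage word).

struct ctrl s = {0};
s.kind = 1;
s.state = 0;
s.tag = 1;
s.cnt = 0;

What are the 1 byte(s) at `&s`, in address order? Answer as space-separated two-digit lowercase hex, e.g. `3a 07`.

[6+:2] kind=1 & 0x3 = 0x1; word=0x40
[4+:2] state=0 & 0x3 = 0x0; word=0x40
[1+:3] tag=1 & 0x7 = 0x1; word=0x42
[0+:1] cnt=0 & 0x1 = 0x0; word=0x42
word = 0x42 → big-endian bytes:
  [0]=0x42

42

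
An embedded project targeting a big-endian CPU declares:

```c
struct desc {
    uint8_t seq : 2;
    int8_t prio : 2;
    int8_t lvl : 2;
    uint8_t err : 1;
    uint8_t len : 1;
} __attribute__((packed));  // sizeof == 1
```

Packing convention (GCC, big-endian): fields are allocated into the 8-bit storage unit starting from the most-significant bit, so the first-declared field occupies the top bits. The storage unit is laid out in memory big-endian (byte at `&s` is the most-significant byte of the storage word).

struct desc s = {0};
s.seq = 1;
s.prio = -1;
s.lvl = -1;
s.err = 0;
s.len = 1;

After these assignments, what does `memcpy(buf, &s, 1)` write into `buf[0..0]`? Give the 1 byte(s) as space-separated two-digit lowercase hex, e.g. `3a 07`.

7d

seq (2b) val=1 bits=0x1 at bit 6: 0x40
prio (2b) val=-1 bits=0x3 at bit 4: 0x70
lvl (2b) val=-1 bits=0x3 at bit 2: 0x7c
err (1b) val=0 bits=0x0 at bit 1: 0x7c
len (1b) val=1 bits=0x1 at bit 0: 0x7d
word = 0x7d → big-endian bytes:
  [0]=0x7d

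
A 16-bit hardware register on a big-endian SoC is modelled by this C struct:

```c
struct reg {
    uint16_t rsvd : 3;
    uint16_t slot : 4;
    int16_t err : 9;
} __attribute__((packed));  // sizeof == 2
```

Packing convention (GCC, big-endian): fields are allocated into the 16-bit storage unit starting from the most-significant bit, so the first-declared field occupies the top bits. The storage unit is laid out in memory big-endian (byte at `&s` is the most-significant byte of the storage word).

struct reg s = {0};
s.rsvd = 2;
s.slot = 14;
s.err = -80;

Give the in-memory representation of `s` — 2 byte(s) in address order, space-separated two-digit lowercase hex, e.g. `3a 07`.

rsvd (3b) val=2 bits=0x2 at bit 13: 0x4000
slot (4b) val=14 bits=0xe at bit 9: 0x5c00
err (9b) val=-80 bits=0x1b0 at bit 0: 0x5db0
word = 0x5db0 → big-endian bytes:
  [0]=0x5d  [1]=0xb0

5d b0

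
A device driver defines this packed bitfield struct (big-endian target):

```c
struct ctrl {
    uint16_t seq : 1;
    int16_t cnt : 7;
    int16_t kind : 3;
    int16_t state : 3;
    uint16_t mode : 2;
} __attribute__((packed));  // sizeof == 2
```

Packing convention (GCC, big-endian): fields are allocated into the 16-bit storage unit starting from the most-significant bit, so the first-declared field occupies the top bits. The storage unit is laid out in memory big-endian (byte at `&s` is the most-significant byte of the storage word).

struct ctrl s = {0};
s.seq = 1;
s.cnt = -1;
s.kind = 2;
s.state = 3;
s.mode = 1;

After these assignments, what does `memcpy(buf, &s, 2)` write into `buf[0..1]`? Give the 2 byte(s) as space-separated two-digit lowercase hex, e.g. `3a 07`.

seq (1b) val=1 bits=0x1 at bit 15: 0x8000
cnt (7b) val=-1 bits=0x7f at bit 8: 0xff00
kind (3b) val=2 bits=0x2 at bit 5: 0xff40
state (3b) val=3 bits=0x3 at bit 2: 0xff4c
mode (2b) val=1 bits=0x1 at bit 0: 0xff4d
word = 0xff4d → big-endian bytes:
  [0]=0xff  [1]=0x4d

ff 4d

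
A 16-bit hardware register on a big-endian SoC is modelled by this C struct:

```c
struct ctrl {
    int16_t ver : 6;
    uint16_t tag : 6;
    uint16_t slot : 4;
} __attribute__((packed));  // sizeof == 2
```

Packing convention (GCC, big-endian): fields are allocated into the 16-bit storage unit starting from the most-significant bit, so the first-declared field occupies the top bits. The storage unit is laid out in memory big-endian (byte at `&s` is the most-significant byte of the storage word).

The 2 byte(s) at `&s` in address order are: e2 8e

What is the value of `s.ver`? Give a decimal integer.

-8

[0]=0xe2 [1]=0x8e (big-endian) → word 0xe28e
ver:6 @ bit 10 → (0xe28e>>10)&0x3f = 0x38  ←
tag:6 @ bit 4 → (0xe28e>>4)&0x3f = 0x28
slot:4 @ bit 0 → (0xe28e>>0)&0xf = 0xe
ver signed 6b, MSB=1: 56 - 64 = -8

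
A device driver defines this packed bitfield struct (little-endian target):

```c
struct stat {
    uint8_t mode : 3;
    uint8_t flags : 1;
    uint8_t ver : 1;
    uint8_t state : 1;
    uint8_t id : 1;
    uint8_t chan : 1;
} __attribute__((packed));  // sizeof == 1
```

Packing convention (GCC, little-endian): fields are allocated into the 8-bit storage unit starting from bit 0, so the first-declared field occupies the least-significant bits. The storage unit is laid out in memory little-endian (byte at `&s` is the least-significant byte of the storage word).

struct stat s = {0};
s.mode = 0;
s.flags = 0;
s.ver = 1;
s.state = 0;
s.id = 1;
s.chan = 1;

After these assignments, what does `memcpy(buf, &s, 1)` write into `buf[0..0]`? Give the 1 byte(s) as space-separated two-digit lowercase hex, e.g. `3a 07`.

[0+:3] mode=0 & 0x7 = 0x0; word=0x00
[3+:1] flags=0 & 0x1 = 0x0; word=0x00
[4+:1] ver=1 & 0x1 = 0x1; word=0x10
[5+:1] state=0 & 0x1 = 0x0; word=0x10
[6+:1] id=1 & 0x1 = 0x1; word=0x50
[7+:1] chan=1 & 0x1 = 0x1; word=0xd0
word = 0xd0 → little-endian bytes:
  [0]=0xd0

d0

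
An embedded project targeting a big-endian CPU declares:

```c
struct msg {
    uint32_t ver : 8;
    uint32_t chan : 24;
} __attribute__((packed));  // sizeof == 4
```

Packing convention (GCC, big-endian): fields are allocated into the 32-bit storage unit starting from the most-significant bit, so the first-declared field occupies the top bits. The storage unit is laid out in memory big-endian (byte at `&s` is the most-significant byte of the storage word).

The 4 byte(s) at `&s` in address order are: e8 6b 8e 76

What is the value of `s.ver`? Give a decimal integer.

[0]=0xe8 [1]=0x6b [2]=0x8e [3]=0x76 (big-endian) → word 0xe86b8e76
ver:8 @ bit 24 → (0xe86b8e76>>24)&0xff = 0xe8  ←
chan:24 @ bit 0 → (0xe86b8e76>>0)&0xffffff = 0x6b8e76

232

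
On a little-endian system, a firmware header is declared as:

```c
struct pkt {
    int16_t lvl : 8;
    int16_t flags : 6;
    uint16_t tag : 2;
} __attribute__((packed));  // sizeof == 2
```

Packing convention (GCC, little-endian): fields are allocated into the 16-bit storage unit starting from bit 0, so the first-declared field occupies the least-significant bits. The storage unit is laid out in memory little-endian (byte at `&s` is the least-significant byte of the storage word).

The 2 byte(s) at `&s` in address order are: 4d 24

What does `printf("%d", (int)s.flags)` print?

[0]=0x4d [1]=0x24 (little-endian) → word 0x244d
lvl [0+:8] = (word>>0) & 0xff = 77
flags [8+:6] = (word>>8) & 0x3f = 36  ←
tag [14+:2] = (word>>14) & 0x3 = 0
flags signed 6b, MSB=1: 36 - 64 = -28

-28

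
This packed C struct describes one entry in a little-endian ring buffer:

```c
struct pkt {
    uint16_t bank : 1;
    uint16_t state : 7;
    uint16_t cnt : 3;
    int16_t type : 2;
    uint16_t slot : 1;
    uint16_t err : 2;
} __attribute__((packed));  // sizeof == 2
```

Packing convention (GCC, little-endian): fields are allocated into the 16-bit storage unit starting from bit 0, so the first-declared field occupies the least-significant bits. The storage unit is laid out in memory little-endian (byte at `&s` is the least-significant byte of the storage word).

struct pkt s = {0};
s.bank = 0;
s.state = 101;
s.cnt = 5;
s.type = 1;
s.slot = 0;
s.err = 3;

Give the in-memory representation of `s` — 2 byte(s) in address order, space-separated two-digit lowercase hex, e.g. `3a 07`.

[0+:1] bank=0 & 0x1 = 0x0; word=0x0000
[1+:7] state=101 & 0x7f = 0x65; word=0x00ca
[8+:3] cnt=5 & 0x7 = 0x5; word=0x05ca
[11+:2] type=1 & 0x3 = 0x1; word=0x0dca
[13+:1] slot=0 & 0x1 = 0x0; word=0x0dca
[14+:2] err=3 & 0x3 = 0x3; word=0xcdca
word = 0xcdca → little-endian bytes:
  [0]=0xca  [1]=0xcd

ca cd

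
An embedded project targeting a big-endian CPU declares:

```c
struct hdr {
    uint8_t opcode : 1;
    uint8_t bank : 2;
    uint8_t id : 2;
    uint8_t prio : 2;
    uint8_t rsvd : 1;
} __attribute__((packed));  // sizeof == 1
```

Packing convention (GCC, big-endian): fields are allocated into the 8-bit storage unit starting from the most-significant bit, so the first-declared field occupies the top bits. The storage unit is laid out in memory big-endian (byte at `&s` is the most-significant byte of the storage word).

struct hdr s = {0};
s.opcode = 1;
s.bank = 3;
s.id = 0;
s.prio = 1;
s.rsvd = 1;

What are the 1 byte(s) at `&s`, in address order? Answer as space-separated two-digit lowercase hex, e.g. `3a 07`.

e3

opcode:1 = 1 → 0x1 << 7 → word 0x80
bank:2 = 3 → 0x3 << 5 → word 0xe0
id:2 = 0 → 0x0 << 3 → word 0xe0
prio:2 = 1 → 0x1 << 1 → word 0xe2
rsvd:1 = 1 → 0x1 << 0 → word 0xe3
word = 0xe3 → big-endian bytes:
  [0]=0xe3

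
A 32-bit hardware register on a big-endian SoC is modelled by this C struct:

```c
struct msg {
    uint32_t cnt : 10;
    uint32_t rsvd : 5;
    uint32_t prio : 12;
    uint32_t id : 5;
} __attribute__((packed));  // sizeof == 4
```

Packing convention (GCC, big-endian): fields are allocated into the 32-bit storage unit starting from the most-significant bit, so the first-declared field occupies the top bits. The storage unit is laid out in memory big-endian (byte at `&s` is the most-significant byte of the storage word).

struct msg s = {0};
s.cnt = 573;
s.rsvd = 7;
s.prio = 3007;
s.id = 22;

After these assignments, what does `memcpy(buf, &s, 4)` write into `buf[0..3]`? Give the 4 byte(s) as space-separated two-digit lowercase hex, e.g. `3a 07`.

cnt:10 = 573 → 0x23d << 22 → word 0x8f400000
rsvd:5 = 7 → 0x7 << 17 → word 0x8f4e0000
prio:12 = 3007 → 0xbbf << 5 → word 0x8f4f77e0
id:5 = 22 → 0x16 << 0 → word 0x8f4f77f6
word = 0x8f4f77f6 → big-endian bytes:
  [0]=0x8f  [1]=0x4f  [2]=0x77  [3]=0xf6

8f 4f 77 f6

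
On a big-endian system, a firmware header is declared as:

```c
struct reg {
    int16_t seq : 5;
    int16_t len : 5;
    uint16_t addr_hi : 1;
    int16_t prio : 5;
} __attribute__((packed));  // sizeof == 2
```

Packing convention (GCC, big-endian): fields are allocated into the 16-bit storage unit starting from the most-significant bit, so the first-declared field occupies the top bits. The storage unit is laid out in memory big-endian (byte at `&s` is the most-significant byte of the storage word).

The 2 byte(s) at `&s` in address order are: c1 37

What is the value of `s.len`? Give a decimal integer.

[0]=0xc1 [1]=0x37 (big-endian) → word 0xc137
seq:5 @ bit 11 → (0xc137>>11)&0x1f = 0x18
len:5 @ bit 6 → (0xc137>>6)&0x1f = 0x4  ←
addr_hi:1 @ bit 5 → (0xc137>>5)&0x1 = 0x1
prio:5 @ bit 0 → (0xc137>>0)&0x1f = 0x17
len signed 5b, MSB=0: value = 4

4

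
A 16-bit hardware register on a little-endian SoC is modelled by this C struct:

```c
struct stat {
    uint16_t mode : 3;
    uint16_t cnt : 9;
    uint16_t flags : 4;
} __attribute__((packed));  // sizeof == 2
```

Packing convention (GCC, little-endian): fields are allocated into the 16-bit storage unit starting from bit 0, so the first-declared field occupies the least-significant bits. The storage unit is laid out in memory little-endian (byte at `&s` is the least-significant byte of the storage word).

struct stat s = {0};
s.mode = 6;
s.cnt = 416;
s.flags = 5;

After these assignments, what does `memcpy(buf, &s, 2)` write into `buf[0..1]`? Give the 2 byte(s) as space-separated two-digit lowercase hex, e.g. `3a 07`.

mode (3b) val=6 bits=0x6 at bit 0: 0x0006
cnt (9b) val=416 bits=0x1a0 at bit 3: 0x0d06
flags (4b) val=5 bits=0x5 at bit 12: 0x5d06
word = 0x5d06 → little-endian bytes:
  [0]=0x06  [1]=0x5d

06 5d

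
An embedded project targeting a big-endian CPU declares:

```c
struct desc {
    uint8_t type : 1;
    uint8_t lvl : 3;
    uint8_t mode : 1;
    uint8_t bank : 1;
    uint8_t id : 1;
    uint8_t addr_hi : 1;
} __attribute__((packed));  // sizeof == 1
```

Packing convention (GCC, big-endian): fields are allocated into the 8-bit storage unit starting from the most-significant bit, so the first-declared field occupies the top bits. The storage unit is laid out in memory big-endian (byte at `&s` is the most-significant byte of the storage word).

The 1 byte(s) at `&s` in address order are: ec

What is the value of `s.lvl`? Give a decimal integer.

6

[0]=0xec (big-endian) → word 0xec
type:1 @ bit 7 → (0xec>>7)&0x1 = 0x1
lvl:3 @ bit 4 → (0xec>>4)&0x7 = 0x6  ←
mode:1 @ bit 3 → (0xec>>3)&0x1 = 0x1
bank:1 @ bit 2 → (0xec>>2)&0x1 = 0x1
id:1 @ bit 1 → (0xec>>1)&0x1 = 0x0
addr_hi:1 @ bit 0 → (0xec>>0)&0x1 = 0x0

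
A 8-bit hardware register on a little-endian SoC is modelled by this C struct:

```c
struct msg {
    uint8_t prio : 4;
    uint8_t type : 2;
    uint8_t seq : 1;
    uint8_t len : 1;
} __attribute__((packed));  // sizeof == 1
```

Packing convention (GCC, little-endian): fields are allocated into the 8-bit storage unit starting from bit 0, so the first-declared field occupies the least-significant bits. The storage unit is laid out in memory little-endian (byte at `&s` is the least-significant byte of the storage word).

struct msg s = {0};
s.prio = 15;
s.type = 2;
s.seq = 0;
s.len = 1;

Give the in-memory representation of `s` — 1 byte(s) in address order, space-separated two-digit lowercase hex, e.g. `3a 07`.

af

[0+:4] prio=15 & 0xf = 0xf; word=0x0f
[4+:2] type=2 & 0x3 = 0x2; word=0x2f
[6+:1] seq=0 & 0x1 = 0x0; word=0x2f
[7+:1] len=1 & 0x1 = 0x1; word=0xaf
word = 0xaf → little-endian bytes:
  [0]=0xaf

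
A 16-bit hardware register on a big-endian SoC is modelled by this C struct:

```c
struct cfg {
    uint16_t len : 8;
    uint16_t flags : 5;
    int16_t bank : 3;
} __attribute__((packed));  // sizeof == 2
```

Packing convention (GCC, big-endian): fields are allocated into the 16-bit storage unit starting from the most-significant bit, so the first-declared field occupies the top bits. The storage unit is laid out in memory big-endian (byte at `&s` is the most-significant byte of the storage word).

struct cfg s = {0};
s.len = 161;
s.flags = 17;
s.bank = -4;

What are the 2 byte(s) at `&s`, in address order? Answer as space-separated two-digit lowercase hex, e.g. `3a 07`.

len (8b) val=161 bits=0xa1 at bit 8: 0xa100
flags (5b) val=17 bits=0x11 at bit 3: 0xa188
bank (3b) val=-4 bits=0x4 at bit 0: 0xa18c
word = 0xa18c → big-endian bytes:
  [0]=0xa1  [1]=0x8c

a1 8c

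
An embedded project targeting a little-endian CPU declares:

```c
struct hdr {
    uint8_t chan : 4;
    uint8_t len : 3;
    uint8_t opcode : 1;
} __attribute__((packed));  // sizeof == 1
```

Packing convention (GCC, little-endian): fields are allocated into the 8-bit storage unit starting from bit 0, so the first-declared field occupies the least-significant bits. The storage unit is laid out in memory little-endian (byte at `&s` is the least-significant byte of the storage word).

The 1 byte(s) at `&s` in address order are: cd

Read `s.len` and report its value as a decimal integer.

4

[0]=0xcd (little-endian) → word 0xcd
chan:4 @ bit 0 → (0xcd>>0)&0xf = 0xd
len:3 @ bit 4 → (0xcd>>4)&0x7 = 0x4  ←
opcode:1 @ bit 7 → (0xcd>>7)&0x1 = 0x1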